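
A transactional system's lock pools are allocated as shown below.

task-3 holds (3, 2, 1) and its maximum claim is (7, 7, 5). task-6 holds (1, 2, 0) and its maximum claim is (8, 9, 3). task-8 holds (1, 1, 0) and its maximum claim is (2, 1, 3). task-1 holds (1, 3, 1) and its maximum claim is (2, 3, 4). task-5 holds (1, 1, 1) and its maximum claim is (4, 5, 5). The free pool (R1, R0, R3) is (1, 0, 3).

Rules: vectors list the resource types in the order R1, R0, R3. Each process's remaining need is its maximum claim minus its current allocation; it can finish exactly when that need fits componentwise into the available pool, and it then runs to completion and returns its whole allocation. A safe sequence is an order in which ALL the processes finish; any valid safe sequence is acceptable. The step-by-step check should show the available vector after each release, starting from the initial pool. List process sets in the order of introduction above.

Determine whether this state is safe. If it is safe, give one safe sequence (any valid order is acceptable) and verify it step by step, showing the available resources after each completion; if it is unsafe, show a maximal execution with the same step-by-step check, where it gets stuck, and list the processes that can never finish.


The state is SAFE; one workable sequence: task-1, task-8, task-5, task-3, task-6.
Key observation: at task-1 the run first touches a limit — (1, 0, 3) against (1, 0, 3), exact on a resource it actually requests.
Step-by-step check:
  pool = (1, 0, 3)
  task-1: need (1, 0, 3) fits (1, 0, 3); releases (1, 3, 1), pool now (2, 3, 4)
  task-8: need (1, 0, 3) fits (2, 3, 4); releases (1, 1, 0), pool now (3, 4, 4)
  task-5: need (3, 4, 4) fits (3, 4, 4); releases (1, 1, 1), pool now (4, 5, 5)
  task-3: need (4, 5, 4) fits (4, 5, 5); releases (3, 2, 1), pool now (7, 7, 6)
  task-6: need (7, 7, 3) fits (7, 7, 6); releases (1, 2, 0), pool now (8, 9, 6)


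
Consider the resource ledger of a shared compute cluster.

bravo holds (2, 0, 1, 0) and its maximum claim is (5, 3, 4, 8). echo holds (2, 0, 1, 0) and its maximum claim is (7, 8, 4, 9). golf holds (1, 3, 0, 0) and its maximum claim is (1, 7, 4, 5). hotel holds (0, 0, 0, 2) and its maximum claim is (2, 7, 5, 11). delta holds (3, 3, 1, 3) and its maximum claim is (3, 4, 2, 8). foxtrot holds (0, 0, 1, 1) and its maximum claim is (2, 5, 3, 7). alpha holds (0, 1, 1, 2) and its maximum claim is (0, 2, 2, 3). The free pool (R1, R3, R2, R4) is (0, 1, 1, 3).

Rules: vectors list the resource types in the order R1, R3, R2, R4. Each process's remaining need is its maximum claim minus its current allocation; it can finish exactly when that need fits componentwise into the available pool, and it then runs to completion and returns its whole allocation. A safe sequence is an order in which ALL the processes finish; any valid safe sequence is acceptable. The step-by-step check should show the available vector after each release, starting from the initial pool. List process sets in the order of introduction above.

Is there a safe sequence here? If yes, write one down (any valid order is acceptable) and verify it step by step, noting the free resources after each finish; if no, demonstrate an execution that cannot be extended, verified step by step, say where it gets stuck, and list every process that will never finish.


The state is SAFE; one workable sequence: alpha, delta, foxtrot, golf, bravo, hotel, echo.
Key observation: the first exact fit in this order is alpha — it needs (0, 1, 1, 1) with (0, 1, 1, 3) free, meeting a requested resource to the last unit.
Walking it through:
  pool = (0, 1, 1, 3)
  run alpha (needs (0, 1, 1, 1), free (0, 1, 1, 3)); after release of (0, 1, 1, 2) the pool is (0, 2, 2, 5)
  run delta (needs (0, 1, 1, 5), free (0, 2, 2, 5)); after release of (3, 3, 1, 3) the pool is (3, 5, 3, 8)
  run foxtrot (needs (2, 5, 2, 6), free (3, 5, 3, 8)); after release of (0, 0, 1, 1) the pool is (3, 5, 4, 9)
  run golf (needs (0, 4, 4, 5), free (3, 5, 4, 9)); after release of (1, 3, 0, 0) the pool is (4, 8, 4, 9)
  run bravo (needs (3, 3, 3, 8), free (4, 8, 4, 9)); after release of (2, 0, 1, 0) the pool is (6, 8, 5, 9)
  run hotel (needs (2, 7, 5, 9), free (6, 8, 5, 9)); after release of (0, 0, 0, 2) the pool is (6, 8, 5, 11)
  run echo (needs (5, 8, 3, 9), free (6, 8, 5, 11)); after release of (2, 0, 1, 0) the pool is (8, 8, 6, 11)


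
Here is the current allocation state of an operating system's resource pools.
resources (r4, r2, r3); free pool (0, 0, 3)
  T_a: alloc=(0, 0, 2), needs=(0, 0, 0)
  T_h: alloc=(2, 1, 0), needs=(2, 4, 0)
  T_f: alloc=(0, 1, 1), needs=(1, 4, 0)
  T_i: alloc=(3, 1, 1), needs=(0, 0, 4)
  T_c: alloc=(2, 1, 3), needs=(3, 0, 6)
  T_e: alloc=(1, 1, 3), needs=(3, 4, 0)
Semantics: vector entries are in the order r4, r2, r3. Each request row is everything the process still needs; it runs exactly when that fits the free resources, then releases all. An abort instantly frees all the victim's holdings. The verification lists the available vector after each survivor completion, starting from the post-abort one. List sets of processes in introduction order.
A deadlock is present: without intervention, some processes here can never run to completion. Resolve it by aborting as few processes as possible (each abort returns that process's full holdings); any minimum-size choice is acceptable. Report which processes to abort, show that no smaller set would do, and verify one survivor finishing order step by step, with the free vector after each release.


The answer: abort T_h and T_e.
Key observation: T_f had no path to completion before; after the abort of T_h and T_e ((3, 2, 3) returned), step 4 is where it fits.
No one abort is enough; case by case: T_a alone leaves T_h blocked (short on r2); T_h alone leaves T_f blocked (short on r2); T_f alone leaves T_h blocked (short on r2); T_i alone leaves T_h blocked (short on r2); T_c alone leaves T_h blocked (short on r2); T_e alone leaves T_h blocked (short on r2).
The survivors complete as T_a, T_c, T_i, T_f. Check, step by step (starting from the post-abort pool):
  pool = (3, 2, 6)
  T_a needs (0, 0, 0) <= (3, 2, 6) -> finishes; pool += (0, 0, 2) = (3, 2, 8)
  T_c needs (3, 0, 6) <= (3, 2, 8) -> finishes; pool += (2, 1, 3) = (5, 3, 11)
  T_i needs (0, 0, 4) <= (5, 3, 11) -> finishes; pool += (3, 1, 1) = (8, 4, 12)
  T_f needs (1, 4, 0) <= (8, 4, 12) -> finishes; pool += (0, 1, 1) = (8, 5, 13)


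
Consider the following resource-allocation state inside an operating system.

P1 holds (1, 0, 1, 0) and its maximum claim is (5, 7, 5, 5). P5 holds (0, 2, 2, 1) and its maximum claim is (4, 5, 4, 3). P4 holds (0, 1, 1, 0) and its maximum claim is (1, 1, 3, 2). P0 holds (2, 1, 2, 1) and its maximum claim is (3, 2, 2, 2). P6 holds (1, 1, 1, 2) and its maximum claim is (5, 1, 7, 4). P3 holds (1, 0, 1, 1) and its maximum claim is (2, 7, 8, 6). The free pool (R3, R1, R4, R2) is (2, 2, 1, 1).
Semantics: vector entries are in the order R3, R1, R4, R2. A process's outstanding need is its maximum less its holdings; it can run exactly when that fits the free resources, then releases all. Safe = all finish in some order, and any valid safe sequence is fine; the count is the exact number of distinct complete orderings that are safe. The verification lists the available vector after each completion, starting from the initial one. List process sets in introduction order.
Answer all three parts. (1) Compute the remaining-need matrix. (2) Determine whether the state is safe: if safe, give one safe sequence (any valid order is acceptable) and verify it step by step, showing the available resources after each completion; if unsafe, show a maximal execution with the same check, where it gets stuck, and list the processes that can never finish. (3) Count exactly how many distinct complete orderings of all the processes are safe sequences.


(1) Remaining need (order R3, R1, R4, R2):
  P1: (4, 7, 4, 5)
  P5: (4, 3, 2, 2)
  P4: (1, 0, 2, 2)
  P0: (1, 1, 0, 1)
  P6: (4, 0, 6, 2)
  P3: (1, 7, 7, 5)
(2) SAFE. One safe sequence: P0, P5, P4, P6, P3, P1.
Key observation: reading the order forward, P0 is the first process whose need (1, 1, 0, 1) meets the free pool (2, 2, 1, 1) exactly on a resource it requests.
Step-by-step check:
  pool = (2, 2, 1, 1)
  P0 needs (1, 1, 0, 1) <= (2, 2, 1, 1) -> finishes; pool += (2, 1, 2, 1) = (4, 3, 3, 2)
  P5 needs (4, 3, 2, 2) <= (4, 3, 3, 2) -> finishes; pool += (0, 2, 2, 1) = (4, 5, 5, 3)
  P4 needs (1, 0, 2, 2) <= (4, 5, 5, 3) -> finishes; pool += (0, 1, 1, 0) = (4, 6, 6, 3)
  P6 needs (4, 0, 6, 2) <= (4, 6, 6, 3) -> finishes; pool += (1, 1, 1, 2) = (5, 7, 7, 5)
  P3 needs (1, 7, 7, 5) <= (5, 7, 7, 5) -> finishes; pool += (1, 0, 1, 1) = (6, 7, 8, 6)
  P1 needs (4, 7, 4, 5) <= (6, 7, 8, 6) -> finishes; pool += (1, 0, 1, 0) = (7, 7, 9, 6)
(3) Exactly 4 of the possible complete orderings are safe sequences.


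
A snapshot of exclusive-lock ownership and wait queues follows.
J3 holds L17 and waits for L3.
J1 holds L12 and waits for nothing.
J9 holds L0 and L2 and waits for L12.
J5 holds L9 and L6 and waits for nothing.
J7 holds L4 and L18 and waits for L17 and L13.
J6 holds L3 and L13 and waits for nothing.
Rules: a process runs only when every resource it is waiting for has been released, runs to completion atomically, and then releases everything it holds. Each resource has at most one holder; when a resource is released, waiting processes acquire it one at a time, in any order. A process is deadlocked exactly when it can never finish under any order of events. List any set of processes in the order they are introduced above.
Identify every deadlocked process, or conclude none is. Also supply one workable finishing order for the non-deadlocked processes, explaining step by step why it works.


The deadlocked set is empty.
Key observation: the wait relation is loop-free; peeling off processes with no waits unwinds the whole state.
One completion order for the rest: J6, J1, J3, J5, J7, J9.
Step-by-step check:
  run J6 (it waits on nothing); releases L3 and L13
  run J1 (it waits on nothing); releases L12
  run J3 (all its waits — L3 — are resolved); releases L17
  run J5 (it waits on nothing); releases L9 and L6
  run J7 (all its waits — L17 and L13 — are resolved); releases L4 and L18
  run J9 (all its waits — L12 — are resolved); releases L0 and L2


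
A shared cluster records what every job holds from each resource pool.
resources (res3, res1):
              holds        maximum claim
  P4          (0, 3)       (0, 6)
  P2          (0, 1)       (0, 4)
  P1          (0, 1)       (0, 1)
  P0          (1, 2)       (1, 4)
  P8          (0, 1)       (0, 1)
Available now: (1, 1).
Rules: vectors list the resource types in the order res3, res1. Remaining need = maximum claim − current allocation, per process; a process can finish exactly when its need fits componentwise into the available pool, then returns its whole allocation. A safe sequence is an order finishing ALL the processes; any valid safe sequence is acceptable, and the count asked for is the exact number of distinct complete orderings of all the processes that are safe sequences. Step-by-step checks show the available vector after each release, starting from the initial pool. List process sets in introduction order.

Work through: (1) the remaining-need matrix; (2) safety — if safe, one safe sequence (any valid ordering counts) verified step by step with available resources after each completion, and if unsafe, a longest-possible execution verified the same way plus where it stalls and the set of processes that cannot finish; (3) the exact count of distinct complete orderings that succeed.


(1) Remaining need (order res3, res1):
  P4: (0, 3)
  P2: (0, 3)
  P1: (0, 0)
  P0: (0, 2)
  P8: (0, 0)
(2) SAFE — a valid safe sequence is P1, P0, P8, P2, P4.
Key observation: P0 marks the first exact bind of the order: its need (0, 2) fits the free (1, 2) with zero slack on a requested resource.
Walking it through:
  pool = (1, 1)
  P1: need (0, 0) fits (1, 1); releases (0, 1), pool now (1, 2)
  P0: need (0, 2) fits (1, 2); releases (1, 2), pool now (2, 4)
  P8: need (0, 0) fits (2, 4); releases (0, 1), pool now (2, 5)
  P2: need (0, 3) fits (2, 5); releases (0, 1), pool now (2, 6)
  P4: need (0, 3) fits (2, 6); releases (0, 3), pool now (2, 9)
(3) The exact count: 24 of the possible complete orderings are safe sequences.


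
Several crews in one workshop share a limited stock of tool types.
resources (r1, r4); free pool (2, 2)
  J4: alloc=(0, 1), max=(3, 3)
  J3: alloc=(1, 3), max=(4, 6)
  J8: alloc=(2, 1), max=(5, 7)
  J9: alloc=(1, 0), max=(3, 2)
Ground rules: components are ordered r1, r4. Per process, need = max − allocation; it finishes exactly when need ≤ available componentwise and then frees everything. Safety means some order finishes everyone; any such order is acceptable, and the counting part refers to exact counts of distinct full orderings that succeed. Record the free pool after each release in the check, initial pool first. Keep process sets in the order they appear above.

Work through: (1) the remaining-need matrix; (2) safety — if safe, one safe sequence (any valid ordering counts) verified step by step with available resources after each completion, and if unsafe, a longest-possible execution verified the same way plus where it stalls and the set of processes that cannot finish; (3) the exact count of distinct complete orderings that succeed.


(1) Need matrix, components ordered r1, r4:
  J4: (3, 2)
  J3: (3, 3)
  J8: (3, 6)
  J9: (2, 2)
(2) SAFE. One safe sequence: J9, J4, J3, J8.
Key observation: at J9 the run first touches a limit — (2, 2) against (2, 2), exact on a resource it actually requests.
Verifying each step:
  pool = (2, 2)
  J9: need (2, 2) fits (2, 2); releases (1, 0), pool now (3, 2)
  J4: need (3, 2) fits (3, 2); releases (0, 1), pool now (3, 3)
  J3: need (3, 3) fits (3, 3); releases (1, 3), pool now (4, 6)
  J8: need (3, 6) fits (4, 6); releases (2, 1), pool now (6, 7)
(3) The exact count: 1 of the possible complete orderings is a safe sequence.


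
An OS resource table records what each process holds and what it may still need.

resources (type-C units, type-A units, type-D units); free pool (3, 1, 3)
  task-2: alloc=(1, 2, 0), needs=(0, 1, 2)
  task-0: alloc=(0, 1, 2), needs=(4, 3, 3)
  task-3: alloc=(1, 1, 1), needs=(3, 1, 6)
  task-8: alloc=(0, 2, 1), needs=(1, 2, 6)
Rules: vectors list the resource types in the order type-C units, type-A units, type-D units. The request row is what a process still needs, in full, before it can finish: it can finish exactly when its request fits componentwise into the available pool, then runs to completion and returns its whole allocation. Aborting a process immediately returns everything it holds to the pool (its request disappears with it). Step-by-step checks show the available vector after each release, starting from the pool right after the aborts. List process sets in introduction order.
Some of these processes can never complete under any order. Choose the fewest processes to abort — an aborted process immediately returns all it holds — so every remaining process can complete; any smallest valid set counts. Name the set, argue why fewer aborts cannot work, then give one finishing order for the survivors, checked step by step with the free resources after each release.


Abort task-8.
Key observation: task-3 could never have finished before the abort; with (0, 2, 1) returned by task-8, it fits at step 3.
Why nothing smaller works: aborting no one leaves the state deadlocked as given.
One survivor order: task-2, task-0, task-3. Check, step by step (post-abort pool first):
  pool = (3, 3, 4)
  run task-2 (needs (0, 1, 2), free (3, 3, 4)); after release of (1, 2, 0) the pool is (4, 5, 4)
  run task-0 (needs (4, 3, 3), free (4, 5, 4)); after release of (0, 1, 2) the pool is (4, 6, 6)
  run task-3 (needs (3, 1, 6), free (4, 6, 6)); after release of (1, 1, 1) the pool is (5, 7, 7)


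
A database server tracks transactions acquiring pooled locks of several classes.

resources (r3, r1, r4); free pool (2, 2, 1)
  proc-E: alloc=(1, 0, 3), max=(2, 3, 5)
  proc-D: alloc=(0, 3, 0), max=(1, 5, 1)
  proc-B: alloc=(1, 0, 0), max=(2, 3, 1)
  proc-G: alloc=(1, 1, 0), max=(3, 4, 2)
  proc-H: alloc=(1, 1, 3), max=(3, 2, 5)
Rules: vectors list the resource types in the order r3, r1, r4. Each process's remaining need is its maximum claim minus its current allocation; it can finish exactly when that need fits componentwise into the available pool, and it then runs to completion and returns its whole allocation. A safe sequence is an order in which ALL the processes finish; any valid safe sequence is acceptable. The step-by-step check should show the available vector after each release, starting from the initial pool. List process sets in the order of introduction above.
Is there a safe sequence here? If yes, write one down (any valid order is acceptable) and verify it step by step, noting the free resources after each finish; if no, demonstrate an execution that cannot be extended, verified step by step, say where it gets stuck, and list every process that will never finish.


The state is UNSAFE.
Key observation: the pool after proc-D, proc-B is (3, 5, 1); every surviving request exceeds it in r4, so progress ends there.
The run proc-D, proc-B cannot be extended any further. Verifying each step:
  pool = (2, 2, 1)
  proc-D: need (1, 2, 1) fits (2, 2, 1); releases (0, 3, 0), pool now (2, 5, 1)
  proc-B: need (1, 3, 1) fits (2, 5, 1); releases (1, 0, 0), pool now (3, 5, 1)
  blocked: proc-E wants (1, 3, 2), pool (3, 5, 1) — not enough r4
  blocked: proc-G wants (2, 3, 2), pool (3, 5, 1) — not enough r4
  blocked: proc-H wants (2, 1, 2), pool (3, 5, 1) — not enough r4
Processes that can never finish: proc-E, proc-G and proc-H.


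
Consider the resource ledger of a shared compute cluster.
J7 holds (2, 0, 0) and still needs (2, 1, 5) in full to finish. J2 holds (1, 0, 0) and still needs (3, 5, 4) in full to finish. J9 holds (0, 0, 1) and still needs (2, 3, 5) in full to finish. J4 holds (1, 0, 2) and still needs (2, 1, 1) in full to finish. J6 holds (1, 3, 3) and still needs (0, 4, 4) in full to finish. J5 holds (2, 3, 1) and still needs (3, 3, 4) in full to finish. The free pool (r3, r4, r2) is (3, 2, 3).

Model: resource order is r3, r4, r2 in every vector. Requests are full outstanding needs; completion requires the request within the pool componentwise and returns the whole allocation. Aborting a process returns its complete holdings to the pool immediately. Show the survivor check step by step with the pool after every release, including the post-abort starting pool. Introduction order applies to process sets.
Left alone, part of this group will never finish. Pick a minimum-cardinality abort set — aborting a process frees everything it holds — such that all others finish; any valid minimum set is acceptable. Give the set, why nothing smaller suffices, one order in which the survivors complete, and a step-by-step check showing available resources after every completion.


The answer: abort J5.
Key observation: J9 was stuck for good until J5 gave back (2, 3, 1); in the order shown it finishes at step 2.
Why nothing smaller works: aborting no one leaves the state deadlocked as given.
One survivor order: J4, J9, J2, J6, J7. Verifying each step (post-abort pool first):
  pool = (5, 5, 4)
  J4 needs (2, 1, 1) <= (5, 5, 4) -> finishes; pool += (1, 0, 2) = (6, 5, 6)
  J9 needs (2, 3, 5) <= (6, 5, 6) -> finishes; pool += (0, 0, 1) = (6, 5, 7)
  J2 needs (3, 5, 4) <= (6, 5, 7) -> finishes; pool += (1, 0, 0) = (7, 5, 7)
  J6 needs (0, 4, 4) <= (7, 5, 7) -> finishes; pool += (1, 3, 3) = (8, 8, 10)
  J7 needs (2, 1, 5) <= (8, 8, 10) -> finishes; pool += (2, 0, 0) = (10, 8, 10)


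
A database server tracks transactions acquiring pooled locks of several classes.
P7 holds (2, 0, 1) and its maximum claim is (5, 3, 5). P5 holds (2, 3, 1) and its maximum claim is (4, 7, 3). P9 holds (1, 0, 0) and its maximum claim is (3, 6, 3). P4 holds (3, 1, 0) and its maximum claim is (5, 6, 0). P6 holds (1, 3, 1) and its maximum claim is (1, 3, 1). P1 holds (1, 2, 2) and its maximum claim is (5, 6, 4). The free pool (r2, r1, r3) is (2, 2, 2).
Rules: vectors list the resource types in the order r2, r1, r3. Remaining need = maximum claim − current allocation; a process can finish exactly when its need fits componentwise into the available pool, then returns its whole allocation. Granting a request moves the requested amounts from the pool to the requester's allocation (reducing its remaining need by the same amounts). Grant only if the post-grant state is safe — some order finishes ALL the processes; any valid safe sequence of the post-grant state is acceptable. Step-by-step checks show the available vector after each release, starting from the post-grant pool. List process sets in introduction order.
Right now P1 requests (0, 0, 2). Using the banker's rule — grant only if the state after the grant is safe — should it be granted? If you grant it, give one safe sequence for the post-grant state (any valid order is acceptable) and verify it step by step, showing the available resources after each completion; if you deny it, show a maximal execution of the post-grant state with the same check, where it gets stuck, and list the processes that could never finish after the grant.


GRANT. The post-grant state is safe; one safe sequence: P6, P4, P1, P7, P9, P5.
Key observation: (2, 2, 0) free after granting still covers P6 first, and each release covers the next.
Verifying the post-grant state step by step:
  pool = (2, 2, 0)
  run P6 (needs (0, 0, 0), free (2, 2, 0)); after release of (1, 3, 1) the pool is (3, 5, 1)
  run P4 (needs (2, 5, 0), free (3, 5, 1)); after release of (3, 1, 0) the pool is (6, 6, 1)
  run P1 (needs (4, 4, 0), free (6, 6, 1)); after release of (1, 2, 4) the pool is (7, 8, 5)
  run P7 (needs (3, 3, 4), free (7, 8, 5)); after release of (2, 0, 1) the pool is (9, 8, 6)
  run P9 (needs (2, 6, 3), free (9, 8, 6)); after release of (1, 0, 0) the pool is (10, 8, 6)
  run P5 (needs (2, 4, 2), free (10, 8, 6)); after release of (2, 3, 1) the pool is (12, 11, 7)


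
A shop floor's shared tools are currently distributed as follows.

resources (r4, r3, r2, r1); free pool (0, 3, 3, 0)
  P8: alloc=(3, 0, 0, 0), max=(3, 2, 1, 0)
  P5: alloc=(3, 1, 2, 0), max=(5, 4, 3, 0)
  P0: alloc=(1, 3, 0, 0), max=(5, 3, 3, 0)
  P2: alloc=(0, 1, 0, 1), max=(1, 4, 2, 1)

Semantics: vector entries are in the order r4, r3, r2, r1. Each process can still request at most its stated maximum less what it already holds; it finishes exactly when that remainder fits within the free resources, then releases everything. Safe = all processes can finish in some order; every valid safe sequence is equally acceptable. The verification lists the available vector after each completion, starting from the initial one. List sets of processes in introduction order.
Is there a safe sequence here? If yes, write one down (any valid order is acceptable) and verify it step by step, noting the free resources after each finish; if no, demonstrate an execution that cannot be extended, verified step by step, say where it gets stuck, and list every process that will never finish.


SAFE — a valid safe sequence is P8, P5, P0, P2.
Key observation: the order's first zero-slack moment is P5 ((2, 3, 1, 0) needed, (3, 3, 3, 0) free — a requested resource with nothing to spare).
Verifying each step:
  pool = (0, 3, 3, 0)
  run P8 (needs (0, 2, 1, 0), free (0, 3, 3, 0)); after release of (3, 0, 0, 0) the pool is (3, 3, 3, 0)
  run P5 (needs (2, 3, 1, 0), free (3, 3, 3, 0)); after release of (3, 1, 2, 0) the pool is (6, 4, 5, 0)
  run P0 (needs (4, 0, 3, 0), free (6, 4, 5, 0)); after release of (1, 3, 0, 0) the pool is (7, 7, 5, 0)
  run P2 (needs (1, 3, 2, 0), free (7, 7, 5, 0)); after release of (0, 1, 0, 1) the pool is (7, 8, 5, 1)


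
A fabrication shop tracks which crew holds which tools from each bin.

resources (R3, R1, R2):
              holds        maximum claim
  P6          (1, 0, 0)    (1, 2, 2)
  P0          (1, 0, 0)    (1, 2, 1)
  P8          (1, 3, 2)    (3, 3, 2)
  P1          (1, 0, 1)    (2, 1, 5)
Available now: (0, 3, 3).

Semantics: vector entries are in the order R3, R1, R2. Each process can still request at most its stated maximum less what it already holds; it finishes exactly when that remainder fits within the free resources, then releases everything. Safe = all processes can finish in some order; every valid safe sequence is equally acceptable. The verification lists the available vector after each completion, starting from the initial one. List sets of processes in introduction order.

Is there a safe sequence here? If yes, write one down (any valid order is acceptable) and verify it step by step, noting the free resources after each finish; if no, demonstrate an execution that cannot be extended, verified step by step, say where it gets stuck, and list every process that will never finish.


SAFE. One safe sequence: P6, P0, P8, P1.
Key observation: P8 marks the first exact bind of the order: its need (2, 0, 0) fits the free (2, 3, 3) with zero slack on a requested resource.
Verifying each step:
  pool = (0, 3, 3)
  run P6 (needs (0, 2, 2), free (0, 3, 3)); after release of (1, 0, 0) the pool is (1, 3, 3)
  run P0 (needs (0, 2, 1), free (1, 3, 3)); after release of (1, 0, 0) the pool is (2, 3, 3)
  run P8 (needs (2, 0, 0), free (2, 3, 3)); after release of (1, 3, 2) the pool is (3, 6, 5)
  run P1 (needs (1, 1, 4), free (3, 6, 5)); after release of (1, 0, 1) the pool is (4, 6, 6)


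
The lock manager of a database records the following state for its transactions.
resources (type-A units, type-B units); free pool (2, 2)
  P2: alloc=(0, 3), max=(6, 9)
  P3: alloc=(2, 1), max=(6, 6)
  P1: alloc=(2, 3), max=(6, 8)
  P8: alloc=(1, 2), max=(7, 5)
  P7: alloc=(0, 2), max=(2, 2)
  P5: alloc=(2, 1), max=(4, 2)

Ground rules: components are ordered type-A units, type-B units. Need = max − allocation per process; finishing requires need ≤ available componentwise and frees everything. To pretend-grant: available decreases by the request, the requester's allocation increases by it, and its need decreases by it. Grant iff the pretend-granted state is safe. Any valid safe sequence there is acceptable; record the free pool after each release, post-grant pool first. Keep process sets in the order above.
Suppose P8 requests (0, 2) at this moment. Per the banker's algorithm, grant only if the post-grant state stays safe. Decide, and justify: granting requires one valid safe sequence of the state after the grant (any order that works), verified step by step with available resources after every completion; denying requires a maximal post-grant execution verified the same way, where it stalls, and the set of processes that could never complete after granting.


DENY: after the grant no complete ordering would exist.
Key observation: after P7, P5 the pool peaks at (4, 3), and each blocked process is short somewhere: P2 on type-A units, type-B units; P3 on type-B units; P1 on type-B units; P8 on type-A units.
After a pretend grant, a maximal execution: P7, P5 — then nothing else fits. Walking it through:
  pool = (2, 0)
  P7: need (2, 0) fits (2, 0); releases (0, 2), pool now (2, 2)
  P5: need (2, 1) fits (2, 2); releases (2, 1), pool now (4, 3)
  blocked: P2 wants (6, 6), pool (4, 3) — not enough type-A units and type-B units
  blocked: P3 wants (4, 5), pool (4, 3) — not enough type-B units
  blocked: P1 wants (4, 5), pool (4, 3) — not enough type-B units
  blocked: P8 wants (6, 1), pool (4, 3) — not enough type-A units
Processes that could never finish after the grant: P2, P3, P1 and P8.


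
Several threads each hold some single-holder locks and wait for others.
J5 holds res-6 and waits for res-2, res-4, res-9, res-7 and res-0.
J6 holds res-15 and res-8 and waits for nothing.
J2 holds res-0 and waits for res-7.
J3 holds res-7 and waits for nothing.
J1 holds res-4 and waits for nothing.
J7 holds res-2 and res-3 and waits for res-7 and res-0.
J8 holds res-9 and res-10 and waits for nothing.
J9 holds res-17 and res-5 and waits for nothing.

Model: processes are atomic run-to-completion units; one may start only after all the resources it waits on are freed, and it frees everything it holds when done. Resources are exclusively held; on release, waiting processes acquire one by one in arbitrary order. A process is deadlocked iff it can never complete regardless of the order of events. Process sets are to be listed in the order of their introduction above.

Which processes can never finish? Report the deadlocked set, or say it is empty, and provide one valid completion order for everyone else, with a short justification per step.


No process is deadlocked.
Key observation: every chain of waits terminates; starting from the processes that wait on nothing, all the rest unlock in turn.
One completion order for the rest: J3, J2, J6, J7, J1, J8, J5, J9.
Check, step by step:
  J3 waits on nothing -> runs at once and releases res-7
  run J2 (all its waits — res-7 — are resolved); releases res-0
  J6 waits on nothing -> runs at once and releases res-15 and res-8
  run J7 (all its waits — res-7 and res-0 — are resolved); releases res-2 and res-3
  J1 waits on nothing -> runs at once and releases res-4
  J8 waits on nothing -> runs at once and releases res-9 and res-10
  run J5 (all its waits — res-2, res-4, res-9, res-7 and res-0 — are resolved); releases res-6
  J9 waits on nothing -> runs at once and releases res-17 and res-5


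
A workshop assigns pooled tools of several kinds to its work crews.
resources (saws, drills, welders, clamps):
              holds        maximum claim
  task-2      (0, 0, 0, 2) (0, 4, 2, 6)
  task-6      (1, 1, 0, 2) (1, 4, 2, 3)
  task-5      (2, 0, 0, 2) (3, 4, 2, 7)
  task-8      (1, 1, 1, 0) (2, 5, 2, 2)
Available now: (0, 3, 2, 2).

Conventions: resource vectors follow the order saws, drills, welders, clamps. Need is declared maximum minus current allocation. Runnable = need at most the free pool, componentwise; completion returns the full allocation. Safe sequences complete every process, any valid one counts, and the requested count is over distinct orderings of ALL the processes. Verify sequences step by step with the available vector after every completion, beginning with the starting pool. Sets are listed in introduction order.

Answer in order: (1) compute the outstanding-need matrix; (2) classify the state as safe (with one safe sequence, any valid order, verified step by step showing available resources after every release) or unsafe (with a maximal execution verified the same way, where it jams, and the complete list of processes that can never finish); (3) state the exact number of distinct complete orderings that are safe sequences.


(1) Outstanding need per process (order saws, drills, welders, clamps):
  task-2: (0, 4, 2, 4)
  task-6: (0, 3, 2, 1)
  task-5: (1, 4, 2, 5)
  task-8: (1, 4, 1, 2)
(2) SAFE. One safe sequence: task-6, task-8, task-2, task-5.
Key observation: the first exact fit in this order is task-6 — it needs (0, 3, 2, 1) with (0, 3, 2, 2) free, meeting a requested resource to the last unit.
Walking it through:
  pool = (0, 3, 2, 2)
  run task-6 (needs (0, 3, 2, 1), free (0, 3, 2, 2)); after release of (1, 1, 0, 2) the pool is (1, 4, 2, 4)
  run task-8 (needs (1, 4, 1, 2), free (1, 4, 2, 4)); after release of (1, 1, 1, 0) the pool is (2, 5, 3, 4)
  run task-2 (needs (0, 4, 2, 4), free (2, 5, 3, 4)); after release of (0, 0, 0, 2) the pool is (2, 5, 3, 6)
  run task-5 (needs (1, 4, 2, 5), free (2, 5, 3, 6)); after release of (2, 0, 0, 2) the pool is (4, 5, 3, 8)
(3) Exactly 3 of the possible complete orderings are safe sequences.


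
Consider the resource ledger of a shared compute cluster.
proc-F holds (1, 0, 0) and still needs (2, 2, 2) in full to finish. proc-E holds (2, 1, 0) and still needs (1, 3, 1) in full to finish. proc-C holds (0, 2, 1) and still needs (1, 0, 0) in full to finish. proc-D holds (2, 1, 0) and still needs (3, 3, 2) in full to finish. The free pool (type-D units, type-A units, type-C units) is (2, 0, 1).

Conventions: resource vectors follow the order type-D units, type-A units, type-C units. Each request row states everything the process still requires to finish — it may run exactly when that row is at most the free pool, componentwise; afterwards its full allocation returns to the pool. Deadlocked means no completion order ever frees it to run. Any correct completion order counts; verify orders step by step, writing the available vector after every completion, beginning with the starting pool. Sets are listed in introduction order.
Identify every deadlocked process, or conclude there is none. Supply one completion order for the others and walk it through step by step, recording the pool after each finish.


Deadlocked set: proc-E and proc-D.
Key observation: once proc-C, proc-F finish, the pool peaks at (3, 2, 2) — and every remaining process still needs more type-A units than that.
The rest can finish in the order proc-C, proc-F. Walking it through:
  pool = (2, 0, 1)
  proc-C: need (1, 0, 0) fits (2, 0, 1); releases (0, 2, 1), pool now (2, 2, 2)
  proc-F: need (2, 2, 2) fits (2, 2, 2); releases (1, 0, 0), pool now (3, 2, 2)
The blocked processes can never fit:
  proc-E cannot run: need (1, 3, 1) vs free (3, 2, 2) (insufficient type-A units)
  proc-D cannot run: need (3, 3, 2) vs free (3, 2, 2) (insufficient type-A units)


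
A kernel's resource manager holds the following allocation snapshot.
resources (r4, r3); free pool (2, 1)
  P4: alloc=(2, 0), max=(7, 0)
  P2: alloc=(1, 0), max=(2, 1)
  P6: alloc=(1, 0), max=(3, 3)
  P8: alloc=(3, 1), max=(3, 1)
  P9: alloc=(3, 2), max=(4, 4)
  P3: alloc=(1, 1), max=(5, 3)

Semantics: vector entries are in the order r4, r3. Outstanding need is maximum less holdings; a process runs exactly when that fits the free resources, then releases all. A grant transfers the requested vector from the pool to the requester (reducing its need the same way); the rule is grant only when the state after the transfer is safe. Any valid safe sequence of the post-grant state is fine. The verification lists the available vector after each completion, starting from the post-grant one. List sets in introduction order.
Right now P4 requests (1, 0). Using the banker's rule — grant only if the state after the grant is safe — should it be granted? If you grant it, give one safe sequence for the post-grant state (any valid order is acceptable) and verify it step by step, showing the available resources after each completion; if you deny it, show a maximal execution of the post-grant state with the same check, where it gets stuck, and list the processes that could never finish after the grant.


GRANT — the state after the grant stays safe, e.g. via P8, P4, P2, P3, P9, P6.
Key observation: the grant leaves (1, 1) free — enough for P8, whose release restarts the cascade.
Check on the post-grant state, step by step:
  pool = (1, 1)
  run P8 (needs (0, 0), free (1, 1)); after release of (3, 1) the pool is (4, 2)
  run P4 (needs (4, 0), free (4, 2)); after release of (3, 0) the pool is (7, 2)
  run P2 (needs (1, 1), free (7, 2)); after release of (1, 0) the pool is (8, 2)
  run P3 (needs (4, 2), free (8, 2)); after release of (1, 1) the pool is (9, 3)
  run P9 (needs (1, 2), free (9, 3)); after release of (3, 2) the pool is (12, 5)
  run P6 (needs (2, 3), free (12, 5)); after release of (1, 0) the pool is (13, 5)


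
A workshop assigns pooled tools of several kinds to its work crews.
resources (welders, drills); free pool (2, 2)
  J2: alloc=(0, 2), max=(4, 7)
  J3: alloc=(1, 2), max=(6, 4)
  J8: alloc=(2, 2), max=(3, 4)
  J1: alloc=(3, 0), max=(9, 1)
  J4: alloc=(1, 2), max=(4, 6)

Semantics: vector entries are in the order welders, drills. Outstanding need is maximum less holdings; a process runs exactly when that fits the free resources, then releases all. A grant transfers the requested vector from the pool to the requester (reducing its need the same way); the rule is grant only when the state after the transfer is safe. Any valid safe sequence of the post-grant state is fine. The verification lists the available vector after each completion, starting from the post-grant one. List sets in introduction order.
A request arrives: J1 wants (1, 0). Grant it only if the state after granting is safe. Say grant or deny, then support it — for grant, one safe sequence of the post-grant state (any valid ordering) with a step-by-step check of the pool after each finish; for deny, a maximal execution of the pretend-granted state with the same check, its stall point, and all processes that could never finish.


DENY. Granting would leave the state unsafe.
Key observation: after J8, J4, J2 complete, (4, 8) is the best the pool ever gets, yet each leftover process wants more welders.
On the post-grant state, J8, J4, J2 is a maximal run — nothing extends it. Walking it through:
  pool = (1, 2)
  J8 needs (1, 2) <= (1, 2) -> finishes; pool += (2, 2) = (3, 4)
  J4 needs (3, 4) <= (3, 4) -> finishes; pool += (1, 2) = (4, 6)
  J2 needs (4, 5) <= (4, 6) -> finishes; pool += (0, 2) = (4, 8)
  blocked: J3 wants (5, 2), pool (4, 8) — not enough welders
  blocked: J1 wants (5, 1), pool (4, 8) — not enough welders
Had the request been granted, J3 and J1 could never finish.


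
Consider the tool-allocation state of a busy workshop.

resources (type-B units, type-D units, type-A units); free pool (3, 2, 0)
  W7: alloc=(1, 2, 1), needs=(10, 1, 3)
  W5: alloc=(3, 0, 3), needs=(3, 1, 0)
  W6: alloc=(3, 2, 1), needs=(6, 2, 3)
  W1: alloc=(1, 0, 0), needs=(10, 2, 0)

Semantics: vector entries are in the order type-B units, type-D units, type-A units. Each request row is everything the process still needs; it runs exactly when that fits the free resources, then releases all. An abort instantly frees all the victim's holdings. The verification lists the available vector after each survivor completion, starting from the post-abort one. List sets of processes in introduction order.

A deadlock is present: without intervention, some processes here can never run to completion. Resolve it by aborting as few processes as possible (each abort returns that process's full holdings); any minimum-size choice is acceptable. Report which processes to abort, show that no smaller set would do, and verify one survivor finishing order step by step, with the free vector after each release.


Minimum abort set: W7.
Key observation: no ordering could ever have run W1 before the abort of W7; with (1, 2, 1) back in the pool it fits at step 3.
Minimality: the empty abort set fails — the state is deadlocked as it stands.
One survivor order: W5, W6, W1. Walking it through (post-abort pool first):
  pool = (4, 4, 1)
  W5: need (3, 1, 0) fits (4, 4, 1); releases (3, 0, 3), pool now (7, 4, 4)
  W6: need (6, 2, 3) fits (7, 4, 4); releases (3, 2, 1), pool now (10, 6, 5)
  W1: need (10, 2, 0) fits (10, 6, 5); releases (1, 0, 0), pool now (11, 6, 5)


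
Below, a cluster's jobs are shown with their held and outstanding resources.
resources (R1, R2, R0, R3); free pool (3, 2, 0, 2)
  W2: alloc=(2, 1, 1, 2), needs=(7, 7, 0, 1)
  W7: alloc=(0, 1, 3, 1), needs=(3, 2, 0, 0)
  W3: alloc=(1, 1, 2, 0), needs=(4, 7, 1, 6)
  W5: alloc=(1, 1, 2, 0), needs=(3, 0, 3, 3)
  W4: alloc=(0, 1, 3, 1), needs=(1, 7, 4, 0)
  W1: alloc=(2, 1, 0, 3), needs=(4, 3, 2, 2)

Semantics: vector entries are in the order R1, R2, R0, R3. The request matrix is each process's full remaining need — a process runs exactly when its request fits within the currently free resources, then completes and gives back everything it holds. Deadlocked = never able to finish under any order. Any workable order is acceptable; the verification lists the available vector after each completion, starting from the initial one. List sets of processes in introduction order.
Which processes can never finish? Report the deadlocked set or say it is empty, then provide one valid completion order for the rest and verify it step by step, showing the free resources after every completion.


The deadlocked set is W2, W3 and W4.
Key observation: once W7, W5, W1 finish, the pool peaks at (6, 5, 5, 6) — and every remaining process still needs more R2 than that.
The rest can finish in the order W7, W5, W1. Check, step by step:
  pool = (3, 2, 0, 2)
  W7: need (3, 2, 0, 0) fits (3, 2, 0, 2); releases (0, 1, 3, 1), pool now (3, 3, 3, 3)
  W5: need (3, 0, 3, 3) fits (3, 3, 3, 3); releases (1, 1, 2, 0), pool now (4, 4, 5, 3)
  W1: need (4, 3, 2, 2) fits (4, 4, 5, 3); releases (2, 1, 0, 3), pool now (6, 5, 5, 6)
The stuck group stays short no matter what:
  W2 still needs (7, 7, 0, 1) but only (6, 5, 5, 6) is free — short on R1 and R2
  W3 still needs (4, 7, 1, 6) but only (6, 5, 5, 6) is free — short on R2
  W4 still needs (1, 7, 4, 0) but only (6, 5, 5, 6) is free — short on R2
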